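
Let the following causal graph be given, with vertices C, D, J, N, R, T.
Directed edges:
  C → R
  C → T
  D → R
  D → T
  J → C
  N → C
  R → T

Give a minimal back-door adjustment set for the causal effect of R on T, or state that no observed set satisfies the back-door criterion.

desc(R)\{R}={T}; candidates ⊆ {C,D,J,N}.
size 0: {}; under {} R still reaches {C,D,J,N,T} ∋ T.
size 1: {C}, {D}, {J} …(+1); under {C} R still reaches {D,T} ∋ T.
{C,D}: R⊥T given {C,D} in G with R→· removed — back-door holds.

R→T: minimal back-door set {C, D}.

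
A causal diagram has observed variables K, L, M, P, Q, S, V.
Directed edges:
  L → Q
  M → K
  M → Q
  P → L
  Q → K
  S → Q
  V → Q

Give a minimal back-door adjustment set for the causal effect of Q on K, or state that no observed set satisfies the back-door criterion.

desc(Q)\{Q}={K}; candidates ⊆ {L,M,P,S,V}.
size 0: {}; under {} Q still reaches {K,L,M,P,S,V} ∋ K.
{M}: Q⊥K given {M} in G with Q→· removed — back-door holds.

Q→K: minimal back-door set {M}.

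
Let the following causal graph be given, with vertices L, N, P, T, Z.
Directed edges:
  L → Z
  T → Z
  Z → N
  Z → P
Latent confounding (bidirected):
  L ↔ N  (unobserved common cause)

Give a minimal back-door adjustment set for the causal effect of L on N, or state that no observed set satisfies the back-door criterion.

desc(L)\{L}={N,P,Z}; candidates ⊆ {T}.
L↔N: latent back-door arc(s) into L.
size 0: {}; under {} L still reaches {N} ∋ N.
size 1: {T}; under {T} L still reaches {N} ∋ N.
L↔N cannot be blocked by any observed set — no back-door set.

L→N: no observed back-door set.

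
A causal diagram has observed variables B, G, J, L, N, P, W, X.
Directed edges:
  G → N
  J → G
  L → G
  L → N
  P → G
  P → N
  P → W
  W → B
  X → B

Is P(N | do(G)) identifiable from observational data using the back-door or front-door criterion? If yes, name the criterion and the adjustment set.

desc(G)\{G}={N}; candidates ⊆ {B,J,L,P,W,X}.
size 0: {}; under {} G still reaches {B,J,L,N,P,W} ∋ N.
size 1: {B}, {J}, {L} …(+3); under {B} G still reaches {J,L,N,P,W,X} ∋ N.
{L,P}: G⊥N given {L,P} in G with G→· removed — back-door holds.
P(N|do(G)) = Σ_{L,P} P(N|G,L,P)·P(L,P).

P(N|do(G)): backdoor, adjust for {L, P}.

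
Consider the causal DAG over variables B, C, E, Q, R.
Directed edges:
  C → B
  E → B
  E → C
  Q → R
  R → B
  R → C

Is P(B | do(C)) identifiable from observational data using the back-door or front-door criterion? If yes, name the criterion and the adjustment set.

desc(C)\{C}={B}; candidates ⊆ {E,Q,R}.
size 0: {}; under {} C still reaches {B,E,Q,R} ∋ B.
size 1: {E}, {Q}, {R}; under {E} C still reaches {B,Q,R} ∋ B.
{E,R}: C⊥B given {E,R} in G with C→· removed — back-door holds.
P(B|do(C)) = Σ_{E,R} P(B|C,E,R)·P(E,R).

P(B|do(C)): backdoor, adjust for {E, R}.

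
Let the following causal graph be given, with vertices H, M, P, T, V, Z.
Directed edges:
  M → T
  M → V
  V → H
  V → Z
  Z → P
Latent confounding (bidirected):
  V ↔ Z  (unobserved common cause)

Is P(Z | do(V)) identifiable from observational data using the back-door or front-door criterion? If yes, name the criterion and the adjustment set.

desc(V)\{V}={H,P,Z}; candidates ⊆ {M,T}.
V↔Z: latent back-door arc(s) into V.
size 0: {}; under {} V still reaches {M,P,T,Z} ∋ Z.
size 1: {M}, {T}; under {M} V still reaches {P,Z} ∋ Z.
size 2: {M,T}; under {M,T} V still reaches {P,Z} ∋ Z.
V↔Z cannot be blocked by any observed set — no back-door set.
No mediator lies on a directed V→…→Z path.
Neither criterion identifies P(Z|do(V)) in this graph.

P(Z|do(V)): not identifiable (no BD/FD set).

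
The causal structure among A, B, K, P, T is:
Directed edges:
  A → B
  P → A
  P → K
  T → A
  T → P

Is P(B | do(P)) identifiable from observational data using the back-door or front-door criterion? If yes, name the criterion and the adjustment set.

desc(P)\{P}={A,B,K}; candidates ⊆ {T}.
size 0: {}; under {} P still reaches {A,B,T} ∋ B.
{T}: P⊥B given {T} in G with P→· removed — back-door holds.
P(B|do(P)) = Σ_{T} P(B|P,T)·P(T).

P(B|do(P)): backdoor, adjust for {T}.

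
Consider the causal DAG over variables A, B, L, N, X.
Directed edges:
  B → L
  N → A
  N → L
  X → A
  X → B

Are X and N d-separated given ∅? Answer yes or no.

Bayes-Ball from X | ∅ reaches {A,B,L}.
N ∉ reach(X|∅) ⇒ X ⊥ N | ∅.

Yes — X ⊥ N | ∅.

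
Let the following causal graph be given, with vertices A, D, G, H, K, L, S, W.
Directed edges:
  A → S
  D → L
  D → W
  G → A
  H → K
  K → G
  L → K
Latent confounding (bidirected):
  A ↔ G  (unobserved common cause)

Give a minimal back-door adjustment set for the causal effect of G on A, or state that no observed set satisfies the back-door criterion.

desc(G)\{G}={A,S}; candidates ⊆ {D,H,K,L,W}.
G↔A: latent back-door arc(s) into G.
size 0: {}; under {} G still reaches {A,D,H,K,L,S,W} ∋ A.
size 1: {D}, {H}, {K} …(+2); under {D} G still reaches {A,H,K,L,S} ∋ A.
size 2: {D,H}, {D,K}, {D,L} …(+7); under {D,H} G still reaches {A,K,L,S} ∋ A.
G↔A cannot be blocked by any observed set — no back-door set.

G→A: no observed back-door set.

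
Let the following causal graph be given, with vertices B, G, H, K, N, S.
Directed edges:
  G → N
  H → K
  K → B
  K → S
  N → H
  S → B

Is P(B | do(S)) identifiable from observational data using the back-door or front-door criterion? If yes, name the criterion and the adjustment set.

P(B|do(S)): backdoor, adjust for {K}.

desc(S)\{S}={B}; candidates ⊆ {G,H,K,N}.
size 0: {}; under {} S still reaches {B,G,H,K,N} ∋ B.
{K}: S⊥B given {K} in G with S→· removed — back-door holds.
P(B|do(S)) = Σ_{K} P(B|S,K)·P(K).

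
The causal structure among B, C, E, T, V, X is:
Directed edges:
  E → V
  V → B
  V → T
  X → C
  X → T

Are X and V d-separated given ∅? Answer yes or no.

Bayes-Ball from X | ∅ reaches {C,T}.
V ∉ reach(X|∅) ⇒ X ⊥ V | ∅.

Yes — X ⊥ V | ∅.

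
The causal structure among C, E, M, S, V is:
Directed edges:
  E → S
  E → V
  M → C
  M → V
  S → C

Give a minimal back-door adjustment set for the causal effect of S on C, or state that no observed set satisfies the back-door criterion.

desc(S)\{S}={C}; candidates ⊆ {E,M,V}.
∅: S⊥C given ∅ in G with S→· removed — back-door holds.

S→C: minimal back-door set ∅.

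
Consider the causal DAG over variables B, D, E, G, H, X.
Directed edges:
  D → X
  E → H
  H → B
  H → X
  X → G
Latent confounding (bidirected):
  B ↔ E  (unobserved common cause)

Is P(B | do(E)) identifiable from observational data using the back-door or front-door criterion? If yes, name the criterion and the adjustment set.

P(B|do(E)): frontdoor, adjust for {H}.

desc(E)\{E}={B,G,H,X}; candidates ⊆ {D}.
E↔B: latent back-door arc(s) into E.
size 0: {}; under {} E still reaches {B} ∋ B.
size 1: {D}; under {D} E still reaches {B} ∋ B.
E↔B cannot be blocked by any observed set — no back-door set.
{H}: (i) intercepts every directed E→B path; (ii) no back-door E→{H}; (iii) {E} blocks every back-door {H}→B. Front-door holds.
P(B|do(E)) = Σ_{H} P(H|E) Σ_{E'} P(B|H,E')P(E').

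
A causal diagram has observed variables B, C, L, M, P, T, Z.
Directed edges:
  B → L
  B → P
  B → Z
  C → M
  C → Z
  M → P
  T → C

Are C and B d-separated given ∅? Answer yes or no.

Bayes-Ball from C | ∅ reaches {M,P,T,Z}.
B ∉ reach(C|∅) ⇒ C ⊥ B | ∅.

Yes — C ⊥ B | ∅.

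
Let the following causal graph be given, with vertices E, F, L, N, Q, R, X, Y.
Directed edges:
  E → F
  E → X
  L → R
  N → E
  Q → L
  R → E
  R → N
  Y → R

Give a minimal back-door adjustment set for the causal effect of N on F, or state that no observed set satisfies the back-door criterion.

N→F: minimal back-door set {R}.

desc(N)\{N}={E,F,X}; candidates ⊆ {L,Q,R,Y}.
size 0: {}; under {} N still reaches {E,F,L,Q,R,X,Y} ∋ F.
{R}: N⊥F given {R} in G with N→· removed — back-door holds.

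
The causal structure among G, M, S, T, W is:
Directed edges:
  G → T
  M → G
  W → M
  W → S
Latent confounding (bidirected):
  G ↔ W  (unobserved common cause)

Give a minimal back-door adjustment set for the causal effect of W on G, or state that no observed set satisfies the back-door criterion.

W→G: no observed back-door set.

desc(W)\{W}={G,M,S,T}; candidates ⊆ {—}.
W↔G: latent back-door arc(s) into W.
size 0: {}; under {} W still reaches {G,T} ∋ G.
W↔G cannot be blocked by any observed set — no back-door set.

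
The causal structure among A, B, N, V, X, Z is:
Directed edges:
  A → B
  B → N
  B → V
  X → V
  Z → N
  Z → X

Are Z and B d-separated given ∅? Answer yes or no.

Bayes-Ball from Z | ∅ reaches {N,V,X}.
B ∉ reach(Z|∅) ⇒ Z ⊥ B | ∅.

Yes — Z ⊥ B | ∅.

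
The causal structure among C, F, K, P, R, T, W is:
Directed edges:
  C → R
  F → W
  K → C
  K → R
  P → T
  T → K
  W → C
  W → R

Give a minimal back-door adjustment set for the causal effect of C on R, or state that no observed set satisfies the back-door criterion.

C→R: minimal back-door set {K, W}.

desc(C)\{C}={R}; candidates ⊆ {F,K,P,T,W}.
size 0: {}; under {} C still reaches {F,K,P,R,T,W} ∋ R.
size 1: {F}, {K}, {P} …(+2); under {F} C still reaches {K,P,R,T,W} ∋ R.
{K,W}: C⊥R given {K,W} in G with C→· removed — back-door holds.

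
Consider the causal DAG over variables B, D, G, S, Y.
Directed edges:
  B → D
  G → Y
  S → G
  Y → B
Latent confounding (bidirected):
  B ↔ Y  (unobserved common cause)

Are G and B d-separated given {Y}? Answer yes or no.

No — G and B are d-connected given {Y}.

Bayes-Ball from G | {Y} reaches {B,D,S}.
B ∈ reach(G|{Y}) ⇒ G ⊥̸ B | {Y}.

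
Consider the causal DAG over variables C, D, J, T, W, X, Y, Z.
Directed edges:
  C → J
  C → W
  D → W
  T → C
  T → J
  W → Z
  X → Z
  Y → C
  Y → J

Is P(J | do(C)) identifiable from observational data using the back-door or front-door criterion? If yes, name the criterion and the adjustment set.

desc(C)\{C}={J,W,Z}; candidates ⊆ {D,T,X,Y}.
size 0: {}; under {} C still reaches {J,T,Y} ∋ J.
size 1: {D}, {T}, {X} …(+1); under {D} C still reaches {J,T,Y} ∋ J.
{T,Y}: C⊥J given {T,Y} in G with C→· removed — back-door holds.
P(J|do(C)) = Σ_{T,Y} P(J|C,T,Y)·P(T,Y).

P(J|do(C)): backdoor, adjust for {T, Y}.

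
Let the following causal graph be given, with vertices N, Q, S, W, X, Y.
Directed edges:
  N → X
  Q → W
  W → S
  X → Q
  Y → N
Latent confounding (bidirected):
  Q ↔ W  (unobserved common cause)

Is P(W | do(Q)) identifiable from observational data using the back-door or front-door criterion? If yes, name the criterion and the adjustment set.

P(W|do(Q)): not identifiable (no BD/FD set).

desc(Q)\{Q}={S,W}; candidates ⊆ {N,X,Y}.
Q↔W: latent back-door arc(s) into Q.
size 0: {}; under {} Q still reaches {N,S,W,X,Y} ∋ W.
size 1: {N}, {X}, {Y}; under {N} Q still reaches {S,W,X} ∋ W.
size 2: {N,X}, {N,Y}, {X,Y}; under {N,X} Q still reaches {S,W} ∋ W.
Q↔W cannot be blocked by any observed set — no back-door set.
No mediator lies on a directed Q→…→W path.
Neither criterion identifies P(W|do(Q)) in this graph.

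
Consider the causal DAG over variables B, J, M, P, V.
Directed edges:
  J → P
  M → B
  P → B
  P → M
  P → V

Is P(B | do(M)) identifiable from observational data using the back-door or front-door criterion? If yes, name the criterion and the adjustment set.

desc(M)\{M}={B}; candidates ⊆ {J,P,V}.
size 0: {}; under {} M still reaches {B,J,P,V} ∋ B.
{P}: M⊥B given {P} in G with M→· removed — back-door holds.
P(B|do(M)) = Σ_{P} P(B|M,P)·P(P).

P(B|do(M)): backdoor, adjust for {P}.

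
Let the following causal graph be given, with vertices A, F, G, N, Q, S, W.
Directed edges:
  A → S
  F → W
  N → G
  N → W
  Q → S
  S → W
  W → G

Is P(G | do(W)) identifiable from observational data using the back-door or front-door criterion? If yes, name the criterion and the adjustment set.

desc(W)\{W}={G}; candidates ⊆ {A,F,N,Q,S}.
size 0: {}; under {} W still reaches {A,F,G,N,Q,S} ∋ G.
{N}: W⊥G given {N} in G with W→· removed — back-door holds.
P(G|do(W)) = Σ_{N} P(G|W,N)·P(N).

P(G|do(W)): backdoor, adjust for {N}.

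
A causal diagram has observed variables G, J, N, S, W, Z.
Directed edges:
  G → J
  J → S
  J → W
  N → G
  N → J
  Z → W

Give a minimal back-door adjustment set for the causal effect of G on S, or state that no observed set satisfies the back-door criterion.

desc(G)\{G}={J,S,W}; candidates ⊆ {N,Z}.
size 0: {}; under {} G still reaches {J,N,S,W} ∋ S.
{N}: G⊥S given {N} in G with G→· removed — back-door holds.

G→S: minimal back-door set {N}.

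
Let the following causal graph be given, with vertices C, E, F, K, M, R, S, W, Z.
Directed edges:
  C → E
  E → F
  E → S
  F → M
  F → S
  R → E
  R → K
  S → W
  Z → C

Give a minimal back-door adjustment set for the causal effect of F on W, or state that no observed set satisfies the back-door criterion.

desc(F)\{F}={M,S,W}; candidates ⊆ {C,E,K,R,Z}.
size 0: {}; under {} F still reaches {C,E,K,R,S,W,Z} ∋ W.
{E}: F⊥W given {E} in G with F→· removed — back-door holds.

F→W: minimal back-door set {E}.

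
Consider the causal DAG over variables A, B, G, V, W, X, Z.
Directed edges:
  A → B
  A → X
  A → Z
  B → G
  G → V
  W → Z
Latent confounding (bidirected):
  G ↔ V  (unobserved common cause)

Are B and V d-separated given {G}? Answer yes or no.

Bayes-Ball from B | {G} reaches {A,V,X,Z}.
V ∈ reach(B|{G}) ⇒ B ⊥̸ V | {G}.

No — B and V are d-connected given {G}.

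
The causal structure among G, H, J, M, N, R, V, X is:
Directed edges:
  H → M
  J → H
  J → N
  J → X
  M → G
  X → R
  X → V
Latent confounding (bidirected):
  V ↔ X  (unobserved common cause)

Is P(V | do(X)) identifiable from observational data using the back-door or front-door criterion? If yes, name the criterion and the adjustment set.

P(V|do(X)): not identifiable (no BD/FD set).

desc(X)\{X}={R,V}; candidates ⊆ {G,H,J,M,N}.
X↔V: latent back-door arc(s) into X.
size 0: {}; under {} X still reaches {G,H,J,M,N,V} ∋ V.
size 1: {G}, {H}, {J} …(+2); under {G} X still reaches {H,J,M,N,V} ∋ V.
size 2: {G,H}, {G,J}, {G,M} …(+7); under {G,H} X still reaches {J,N,V} ∋ V.
X↔V cannot be blocked by any observed set — no back-door set.
No mediator lies on a directed X→…→V path.
Neither criterion identifies P(V|do(X)) in this graph.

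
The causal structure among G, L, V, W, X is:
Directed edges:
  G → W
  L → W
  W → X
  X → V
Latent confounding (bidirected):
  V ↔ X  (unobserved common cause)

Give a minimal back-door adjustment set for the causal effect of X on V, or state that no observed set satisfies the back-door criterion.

desc(X)\{X}={V}; candidates ⊆ {G,L,W}.
X↔V: latent back-door arc(s) into X.
size 0: {}; under {} X still reaches {G,L,V,W} ∋ V.
size 1: {G}, {L}, {W}; under {G} X still reaches {L,V,W} ∋ V.
size 2: {G,L}, {G,W}, {L,W}; under {G,L} X still reaches {V,W} ∋ V.
X↔V cannot be blocked by any observed set — no back-door set.

X→V: no observed back-door set.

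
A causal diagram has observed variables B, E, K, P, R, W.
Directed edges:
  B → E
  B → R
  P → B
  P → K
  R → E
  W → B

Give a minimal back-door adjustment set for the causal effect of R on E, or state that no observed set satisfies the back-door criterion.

desc(R)\{R}={E}; candidates ⊆ {B,K,P,W}.
size 0: {}; under {} R still reaches {B,E,K,P,W} ∋ E.
{B}: R⊥E given {B} in G with R→· removed — back-door holds.

R→E: minimal back-door set {B}.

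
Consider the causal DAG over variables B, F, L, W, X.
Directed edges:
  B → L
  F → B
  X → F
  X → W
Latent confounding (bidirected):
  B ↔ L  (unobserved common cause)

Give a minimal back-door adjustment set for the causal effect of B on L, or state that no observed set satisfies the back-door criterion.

desc(B)\{B}={L}; candidates ⊆ {F,W,X}.
B↔L: latent back-door arc(s) into B.
size 0: {}; under {} B still reaches {F,L,W,X} ∋ L.
size 1: {F}, {W}, {X}; under {F} B still reaches {L} ∋ L.
size 2: {F,W}, {F,X}, {W,X}; under {F,W} B still reaches {L} ∋ L.
B↔L cannot be blocked by any observed set — no back-door set.

B→L: no observed back-door set.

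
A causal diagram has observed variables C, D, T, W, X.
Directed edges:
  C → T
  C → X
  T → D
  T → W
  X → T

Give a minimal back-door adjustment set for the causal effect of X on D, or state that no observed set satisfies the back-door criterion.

desc(X)\{X}={D,T,W}; candidates ⊆ {C}.
size 0: {}; under {} X still reaches {C,D,T,W} ∋ D.
{C}: X⊥D given {C} in G with X→· removed — back-door holds.

X→D: minimal back-door set {C}.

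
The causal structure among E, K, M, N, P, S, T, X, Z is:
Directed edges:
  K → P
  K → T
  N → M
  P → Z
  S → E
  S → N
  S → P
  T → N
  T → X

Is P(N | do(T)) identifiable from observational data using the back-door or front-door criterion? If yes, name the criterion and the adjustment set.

P(N|do(T)): backdoor, adjust for ∅.

desc(T)\{T}={M,N,X}; candidates ⊆ {E,K,P,S,Z}.
∅: T⊥N given ∅ in G with T→· removed — back-door holds.
P(N|do(T)) = P(N|T) — no adjustment needed.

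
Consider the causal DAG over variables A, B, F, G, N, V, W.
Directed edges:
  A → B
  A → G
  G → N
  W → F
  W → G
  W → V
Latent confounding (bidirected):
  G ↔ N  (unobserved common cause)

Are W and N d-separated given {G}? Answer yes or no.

No — W and N are d-connected given {G}.

Bayes-Ball from W | {G} reaches {A,B,F,N,V}.
N ∈ reach(W|{G}) ⇒ W ⊥̸ N | {G}.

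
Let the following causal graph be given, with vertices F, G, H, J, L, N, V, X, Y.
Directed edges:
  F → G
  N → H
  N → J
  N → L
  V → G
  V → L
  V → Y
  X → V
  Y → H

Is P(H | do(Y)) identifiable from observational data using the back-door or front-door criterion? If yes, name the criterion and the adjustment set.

P(H|do(Y)): backdoor, adjust for ∅.

desc(Y)\{Y}={H}; candidates ⊆ {F,G,J,L,N,V,X}.
∅: Y⊥H given ∅ in G with Y→· removed — back-door holds.
P(H|do(Y)) = P(H|Y) — no adjustment needed.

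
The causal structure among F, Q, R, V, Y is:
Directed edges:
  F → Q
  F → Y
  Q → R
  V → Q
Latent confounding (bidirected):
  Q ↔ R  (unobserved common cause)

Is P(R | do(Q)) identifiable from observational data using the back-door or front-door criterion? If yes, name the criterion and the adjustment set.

P(R|do(Q)): not identifiable (no BD/FD set).

desc(Q)\{Q}={R}; candidates ⊆ {F,V,Y}.
Q↔R: latent back-door arc(s) into Q.
size 0: {}; under {} Q still reaches {F,R,V,Y} ∋ R.
size 1: {F}, {V}, {Y}; under {F} Q still reaches {R,V} ∋ R.
size 2: {F,V}, {F,Y}, {V,Y}; under {F,V} Q still reaches {R} ∋ R.
Q↔R cannot be blocked by any observed set — no back-door set.
No mediator lies on a directed Q→…→R path.
Neither criterion identifies P(R|do(Q)) in this graph.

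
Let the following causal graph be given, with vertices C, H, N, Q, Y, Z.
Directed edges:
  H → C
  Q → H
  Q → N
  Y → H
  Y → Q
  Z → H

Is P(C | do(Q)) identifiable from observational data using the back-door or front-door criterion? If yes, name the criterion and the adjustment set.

desc(Q)\{Q}={C,H,N}; candidates ⊆ {Y,Z}.
size 0: {}; under {} Q still reaches {C,H,Y} ∋ C.
{Y}: Q⊥C given {Y} in G with Q→· removed — back-door holds.
P(C|do(Q)) = Σ_{Y} P(C|Q,Y)·P(Y).

P(C|do(Q)): backdoor, adjust for {Y}.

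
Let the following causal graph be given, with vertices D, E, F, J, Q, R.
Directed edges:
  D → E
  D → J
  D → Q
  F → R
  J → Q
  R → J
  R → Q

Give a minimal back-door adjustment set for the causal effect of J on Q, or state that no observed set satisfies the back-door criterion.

desc(J)\{J}={Q}; candidates ⊆ {D,E,F,R}.
size 0: {}; under {} J still reaches {D,E,F,Q,R} ∋ Q.
size 1: {D}, {E}, {F} …(+1); under {D} J still reaches {F,Q,R} ∋ Q.
{D,R}: J⊥Q given {D,R} in G with J→· removed — back-door holds.

J→Q: minimal back-door set {D, R}.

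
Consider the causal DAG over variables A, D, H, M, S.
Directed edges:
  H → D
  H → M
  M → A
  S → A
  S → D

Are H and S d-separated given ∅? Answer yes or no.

Yes — H ⊥ S | ∅.

Bayes-Ball from H | ∅ reaches {A,D,M}.
S ∉ reach(H|∅) ⇒ H ⊥ S | ∅.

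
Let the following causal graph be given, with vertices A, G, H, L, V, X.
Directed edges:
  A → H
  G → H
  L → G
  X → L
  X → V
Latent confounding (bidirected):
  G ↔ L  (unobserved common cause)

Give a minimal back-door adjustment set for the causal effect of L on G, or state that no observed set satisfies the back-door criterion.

desc(L)\{L}={G,H}; candidates ⊆ {A,V,X}.
L↔G: latent back-door arc(s) into L.
size 0: {}; under {} L still reaches {G,H,V,X} ∋ G.
size 1: {A}, {V}, {X}; under {A} L still reaches {G,H,V,X} ∋ G.
size 2: {A,V}, {A,X}, {V,X}; under {A,V} L still reaches {G,H,X} ∋ G.
L↔G cannot be blocked by any observed set — no back-door set.

L→G: no observed back-door set.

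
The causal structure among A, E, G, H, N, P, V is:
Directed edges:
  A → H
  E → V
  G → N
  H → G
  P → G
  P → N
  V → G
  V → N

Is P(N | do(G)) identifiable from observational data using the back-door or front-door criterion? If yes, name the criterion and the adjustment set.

P(N|do(G)): backdoor, adjust for {P, V}.

desc(G)\{G}={N}; candidates ⊆ {A,E,H,P,V}.
size 0: {}; under {} G still reaches {A,E,H,N,P,V} ∋ N.
size 1: {A}, {E}, {H} …(+2); under {A} G still reaches {E,H,N,P,V} ∋ N.
{P,V}: G⊥N given {P,V} in G with G→· removed — back-door holds.
P(N|do(G)) = Σ_{P,V} P(N|G,P,V)·P(P,V).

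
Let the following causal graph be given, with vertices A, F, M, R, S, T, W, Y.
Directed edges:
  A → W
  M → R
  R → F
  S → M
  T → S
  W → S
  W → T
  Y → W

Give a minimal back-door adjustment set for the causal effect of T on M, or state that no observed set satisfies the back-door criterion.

T→M: minimal back-door set {W}.

desc(T)\{T}={F,M,R,S}; candidates ⊆ {A,W,Y}.
size 0: {}; under {} T still reaches {A,F,M,R,S,W,Y} ∋ M.
{W}: T⊥M given {W} in G with T→· removed — back-door holds.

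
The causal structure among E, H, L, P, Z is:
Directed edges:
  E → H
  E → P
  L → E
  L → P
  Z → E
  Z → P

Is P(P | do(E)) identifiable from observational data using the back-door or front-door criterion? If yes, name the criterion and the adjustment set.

P(P|do(E)): backdoor, adjust for {L, Z}.

desc(E)\{E}={H,P}; candidates ⊆ {L,Z}.
size 0: {}; under {} E still reaches {L,P,Z} ∋ P.
size 1: {L}, {Z}; under {L} E still reaches {P,Z} ∋ P.
{L,Z}: E⊥P given {L,Z} in G with E→· removed — back-door holds.
P(P|do(E)) = Σ_{L,Z} P(P|E,L,Z)·P(L,Z).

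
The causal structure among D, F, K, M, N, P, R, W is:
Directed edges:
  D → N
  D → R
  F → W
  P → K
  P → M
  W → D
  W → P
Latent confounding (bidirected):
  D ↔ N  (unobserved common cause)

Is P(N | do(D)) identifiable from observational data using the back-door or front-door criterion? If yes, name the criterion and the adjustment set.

P(N|do(D)): not identifiable (no BD/FD set).

desc(D)\{D}={N,R}; candidates ⊆ {F,K,M,P,W}.
D↔N: latent back-door arc(s) into D.
size 0: {}; under {} D still reaches {F,K,M,N,P,W} ∋ N.
size 1: {F}, {K}, {M} …(+2); under {F} D still reaches {K,M,N,P,W} ∋ N.
size 2: {F,K}, {F,M}, {F,P} …(+7); under {F,K} D still reaches {M,N,P,W} ∋ N.
D↔N cannot be blocked by any observed set — no back-door set.
No mediator lies on a directed D→…→N path.
Neither criterion identifies P(N|do(D)) in this graph.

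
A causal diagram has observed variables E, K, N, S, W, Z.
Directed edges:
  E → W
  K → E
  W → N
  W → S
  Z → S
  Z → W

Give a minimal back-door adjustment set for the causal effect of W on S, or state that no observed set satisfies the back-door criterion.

W→S: minimal back-door set {Z}.

desc(W)\{W}={N,S}; candidates ⊆ {E,K,Z}.
size 0: {}; under {} W still reaches {E,K,S,Z} ∋ S.
{Z}: W⊥S given {Z} in G with W→· removed — back-door holds.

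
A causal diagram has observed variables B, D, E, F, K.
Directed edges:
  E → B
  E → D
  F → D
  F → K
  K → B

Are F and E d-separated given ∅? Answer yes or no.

Yes — F ⊥ E | ∅.

Bayes-Ball from F | ∅ reaches {B,D,K}.
E ∉ reach(F|∅) ⇒ F ⊥ E | ∅.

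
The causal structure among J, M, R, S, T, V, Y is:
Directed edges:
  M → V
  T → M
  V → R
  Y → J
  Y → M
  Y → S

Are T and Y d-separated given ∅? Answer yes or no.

Yes — T ⊥ Y | ∅.

Bayes-Ball from T | ∅ reaches {M,R,V}.
Y ∉ reach(T|∅) ⇒ T ⊥ Y | ∅.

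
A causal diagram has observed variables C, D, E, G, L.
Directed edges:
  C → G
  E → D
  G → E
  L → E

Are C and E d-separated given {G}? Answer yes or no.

Yes — C ⊥ E | {G}.

Bayes-Ball from C | {G} reaches ∅.
E ∉ reach(C|{G}) ⇒ C ⊥ E | {G}.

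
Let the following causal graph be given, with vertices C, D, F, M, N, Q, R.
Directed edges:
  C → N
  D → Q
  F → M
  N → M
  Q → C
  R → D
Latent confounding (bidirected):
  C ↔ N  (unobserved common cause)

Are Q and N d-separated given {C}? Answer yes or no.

No — Q and N are d-connected given {C}.

Bayes-Ball from Q | {C} reaches {D,M,N,R}.
N ∈ reach(Q|{C}) ⇒ Q ⊥̸ N | {C}.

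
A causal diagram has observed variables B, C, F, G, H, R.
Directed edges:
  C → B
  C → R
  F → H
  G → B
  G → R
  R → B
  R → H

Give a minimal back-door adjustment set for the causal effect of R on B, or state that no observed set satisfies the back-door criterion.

R→B: minimal back-door set {C, G}.

desc(R)\{R}={B,H}; candidates ⊆ {C,F,G}.
size 0: {}; under {} R still reaches {B,C,G} ∋ B.
size 1: {C}, {F}, {G}; under {C} R still reaches {B,G} ∋ B.
{C,G}: R⊥B given {C,G} in G with R→· removed — back-door holds.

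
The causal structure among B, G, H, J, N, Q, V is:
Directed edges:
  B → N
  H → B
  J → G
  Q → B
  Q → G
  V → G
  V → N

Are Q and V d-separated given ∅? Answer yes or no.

Bayes-Ball from Q | ∅ reaches {B,G,N}.
V ∉ reach(Q|∅) ⇒ Q ⊥ V | ∅.

Yes — Q ⊥ V | ∅.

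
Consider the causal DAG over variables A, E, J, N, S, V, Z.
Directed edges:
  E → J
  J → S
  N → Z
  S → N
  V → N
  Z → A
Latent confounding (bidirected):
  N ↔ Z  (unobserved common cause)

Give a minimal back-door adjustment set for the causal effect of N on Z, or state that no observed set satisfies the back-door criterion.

desc(N)\{N}={A,Z}; candidates ⊆ {E,J,S,V}.
N↔Z: latent back-door arc(s) into N.
size 0: {}; under {} N still reaches {A,E,J,S,V,Z} ∋ Z.
size 1: {E}, {J}, {S} …(+1); under {E} N still reaches {A,J,S,V,Z} ∋ Z.
size 2: {E,J}, {E,S}, {E,V} …(+3); under {E,J} N still reaches {A,S,V,Z} ∋ Z.
N↔Z cannot be blocked by any observed set — no back-door set.

N→Z: no observed back-door set.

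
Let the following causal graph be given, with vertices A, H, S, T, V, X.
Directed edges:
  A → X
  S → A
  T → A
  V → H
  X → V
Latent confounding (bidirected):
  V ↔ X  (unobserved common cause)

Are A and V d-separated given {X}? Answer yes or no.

Bayes-Ball from A | {X} reaches {H,S,T,V}.
V ∈ reach(A|{X}) ⇒ A ⊥̸ V | {X}.

No — A and V are d-connected given {X}.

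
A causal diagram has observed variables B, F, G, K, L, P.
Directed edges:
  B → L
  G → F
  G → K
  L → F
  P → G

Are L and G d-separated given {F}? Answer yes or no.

Bayes-Ball from L | {F} reaches {B,G,K,P}.
G ∈ reach(L|{F}) ⇒ L ⊥̸ G | {F}.

No — L and G are d-connected given {F}.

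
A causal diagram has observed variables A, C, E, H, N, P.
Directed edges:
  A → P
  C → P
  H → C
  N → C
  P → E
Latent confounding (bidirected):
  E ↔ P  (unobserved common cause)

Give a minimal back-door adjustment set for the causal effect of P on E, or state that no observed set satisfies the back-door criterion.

desc(P)\{P}={E}; candidates ⊆ {A,C,H,N}.
P↔E: latent back-door arc(s) into P.
size 0: {}; under {} P still reaches {A,C,E,H,N} ∋ E.
size 1: {A}, {C}, {H} …(+1); under {A} P still reaches {C,E,H,N} ∋ E.
size 2: {A,C}, {A,H}, {A,N} …(+3); under {A,C} P still reaches {E} ∋ E.
P↔E cannot be blocked by any observed set — no back-door set.

P→E: no observed back-door set.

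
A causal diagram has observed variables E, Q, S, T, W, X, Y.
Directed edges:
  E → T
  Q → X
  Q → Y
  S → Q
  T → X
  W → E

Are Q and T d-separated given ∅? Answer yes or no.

Yes — Q ⊥ T | ∅.

Bayes-Ball from Q | ∅ reaches {S,X,Y}.
T ∉ reach(Q|∅) ⇒ Q ⊥ T | ∅.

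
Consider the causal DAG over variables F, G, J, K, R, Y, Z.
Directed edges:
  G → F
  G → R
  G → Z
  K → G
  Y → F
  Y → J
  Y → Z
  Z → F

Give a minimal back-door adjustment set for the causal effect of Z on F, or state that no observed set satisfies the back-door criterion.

Z→F: minimal back-door set {G, Y}.

desc(Z)\{Z}={F}; candidates ⊆ {G,J,K,R,Y}.
size 0: {}; under {} Z still reaches {F,G,J,K,R,Y} ∋ F.
size 1: {G}, {J}, {K} …(+2); under {G} Z still reaches {F,J,Y} ∋ F.
{G,Y}: Z⊥F given {G,Y} in G with Z→· removed — back-door holds.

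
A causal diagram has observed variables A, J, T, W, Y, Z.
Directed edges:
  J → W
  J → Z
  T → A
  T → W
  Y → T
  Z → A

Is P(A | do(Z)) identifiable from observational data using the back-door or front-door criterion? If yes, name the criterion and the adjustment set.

P(A|do(Z)): backdoor, adjust for ∅.

desc(Z)\{Z}={A}; candidates ⊆ {J,T,W,Y}.
∅: Z⊥A given ∅ in G with Z→· removed — back-door holds.
P(A|do(Z)) = P(A|Z) — no adjustment needed.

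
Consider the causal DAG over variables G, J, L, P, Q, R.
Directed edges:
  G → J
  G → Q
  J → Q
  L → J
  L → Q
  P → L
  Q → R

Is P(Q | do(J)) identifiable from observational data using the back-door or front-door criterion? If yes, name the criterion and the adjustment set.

P(Q|do(J)): backdoor, adjust for {G, L}.

desc(J)\{J}={Q,R}; candidates ⊆ {G,L,P}.
size 0: {}; under {} J still reaches {G,L,P,Q,R} ∋ Q.
size 1: {G}, {L}, {P}; under {G} J still reaches {L,P,Q,R} ∋ Q.
{G,L}: J⊥Q given {G,L} in G with J→· removed — back-door holds.
P(Q|do(J)) = Σ_{G,L} P(Q|J,G,L)·P(G,L).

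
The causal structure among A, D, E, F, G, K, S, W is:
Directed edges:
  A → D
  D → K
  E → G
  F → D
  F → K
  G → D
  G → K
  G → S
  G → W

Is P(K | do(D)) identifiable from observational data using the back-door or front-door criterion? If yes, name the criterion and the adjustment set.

desc(D)\{D}={K}; candidates ⊆ {A,E,F,G,S,W}.
size 0: {}; under {} D still reaches {A,E,F,G,K,S,W} ∋ K.
size 1: {A}, {E}, {F} …(+3); under {A} D still reaches {E,F,G,K,S,W} ∋ K.
{F,G}: D⊥K given {F,G} in G with D→· removed — back-door holds.
P(K|do(D)) = Σ_{F,G} P(K|D,F,G)·P(F,G).

P(K|do(D)): backdoor, adjust for {F, G}.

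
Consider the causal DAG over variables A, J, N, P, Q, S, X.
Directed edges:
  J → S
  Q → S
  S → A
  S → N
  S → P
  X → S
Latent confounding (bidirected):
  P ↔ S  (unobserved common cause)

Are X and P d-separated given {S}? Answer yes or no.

No — X and P are d-connected given {S}.

Bayes-Ball from X | {S} reaches {J,P,Q}.
P ∈ reach(X|{S}) ⇒ X ⊥̸ P | {S}.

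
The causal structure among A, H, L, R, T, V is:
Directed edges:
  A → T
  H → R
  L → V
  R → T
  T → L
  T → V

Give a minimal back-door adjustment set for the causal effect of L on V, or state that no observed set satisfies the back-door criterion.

desc(L)\{L}={V}; candidates ⊆ {A,H,R,T}.
size 0: {}; under {} L still reaches {A,H,R,T,V} ∋ V.
{T}: L⊥V given {T} in G with L→· removed — back-door holds.

L→V: minimal back-door set {T}.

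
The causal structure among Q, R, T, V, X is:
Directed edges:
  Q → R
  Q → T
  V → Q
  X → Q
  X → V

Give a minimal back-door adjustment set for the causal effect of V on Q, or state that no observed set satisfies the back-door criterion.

V→Q: minimal back-door set {X}.

desc(V)\{V}={Q,R,T}; candidates ⊆ {X}.
size 0: {}; under {} V still reaches {Q,R,T,X} ∋ Q.
{X}: V⊥Q given {X} in G with V→· removed — back-door holds.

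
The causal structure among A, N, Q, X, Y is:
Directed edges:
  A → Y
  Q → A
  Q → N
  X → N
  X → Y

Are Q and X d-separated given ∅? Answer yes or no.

Bayes-Ball from Q | ∅ reaches {A,N,Y}.
X ∉ reach(Q|∅) ⇒ Q ⊥ X | ∅.

Yes — Q ⊥ X | ∅.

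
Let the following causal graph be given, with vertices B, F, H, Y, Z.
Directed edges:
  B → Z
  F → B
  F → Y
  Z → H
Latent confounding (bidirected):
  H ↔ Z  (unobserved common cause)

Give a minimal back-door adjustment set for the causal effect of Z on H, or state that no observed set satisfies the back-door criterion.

Z→H: no observed back-door set.

desc(Z)\{Z}={H}; candidates ⊆ {B,F,Y}.
Z↔H: latent back-door arc(s) into Z.
size 0: {}; under {} Z still reaches {B,F,H,Y} ∋ H.
size 1: {B}, {F}, {Y}; under {B} Z still reaches {H} ∋ H.
size 2: {B,F}, {B,Y}, {F,Y}; under {B,F} Z still reaches {H} ∋ H.
Z↔H cannot be blocked by any observed set — no back-door set.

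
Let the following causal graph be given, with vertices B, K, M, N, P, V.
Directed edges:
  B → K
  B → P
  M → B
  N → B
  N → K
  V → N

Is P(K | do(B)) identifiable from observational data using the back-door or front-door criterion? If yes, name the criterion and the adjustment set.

P(K|do(B)): backdoor, adjust for {N}.

desc(B)\{B}={K,P}; candidates ⊆ {M,N,V}.
size 0: {}; under {} B still reaches {K,M,N,V} ∋ K.
{N}: B⊥K given {N} in G with B→· removed — back-door holds.
P(K|do(B)) = Σ_{N} P(K|B,N)·P(N).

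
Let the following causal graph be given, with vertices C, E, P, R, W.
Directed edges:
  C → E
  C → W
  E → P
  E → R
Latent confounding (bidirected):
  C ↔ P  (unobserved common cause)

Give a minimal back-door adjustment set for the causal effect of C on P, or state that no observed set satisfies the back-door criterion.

C→P: no observed back-door set.

desc(C)\{C}={E,P,R,W}; candidates ⊆ {—}.
C↔P: latent back-door arc(s) into C.
size 0: {}; under {} C still reaches {P} ∋ P.
C↔P cannot be blocked by any observed set — no back-door set.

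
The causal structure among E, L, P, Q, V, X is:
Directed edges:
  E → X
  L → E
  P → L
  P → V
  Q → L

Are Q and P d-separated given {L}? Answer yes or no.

Bayes-Ball from Q | {L} reaches {P,V}.
P ∈ reach(Q|{L}) ⇒ Q ⊥̸ P | {L}.

No — Q and P are d-connected given {L}.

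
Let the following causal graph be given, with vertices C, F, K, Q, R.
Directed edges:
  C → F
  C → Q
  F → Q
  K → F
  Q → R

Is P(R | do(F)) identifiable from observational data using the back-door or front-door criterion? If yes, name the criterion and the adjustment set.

P(R|do(F)): backdoor, adjust for {C}.

desc(F)\{F}={Q,R}; candidates ⊆ {C,K}.
size 0: {}; under {} F still reaches {C,K,Q,R} ∋ R.
{C}: F⊥R given {C} in G with F→· removed — back-door holds.
P(R|do(F)) = Σ_{C} P(R|F,C)·P(C).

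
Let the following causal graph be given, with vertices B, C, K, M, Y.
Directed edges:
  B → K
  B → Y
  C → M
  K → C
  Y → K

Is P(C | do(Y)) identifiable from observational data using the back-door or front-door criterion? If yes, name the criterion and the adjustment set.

desc(Y)\{Y}={C,K,M}; candidates ⊆ {B}.
size 0: {}; under {} Y still reaches {B,C,K,M} ∋ C.
{B}: Y⊥C given {B} in G with Y→· removed — back-door holds.
P(C|do(Y)) = Σ_{B} P(C|Y,B)·P(B).

P(C|do(Y)): backdoor, adjust for {B}.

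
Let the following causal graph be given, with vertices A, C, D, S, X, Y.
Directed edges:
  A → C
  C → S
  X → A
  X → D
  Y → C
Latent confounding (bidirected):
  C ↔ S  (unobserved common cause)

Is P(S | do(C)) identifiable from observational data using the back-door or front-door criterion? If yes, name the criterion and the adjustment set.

desc(C)\{C}={S}; candidates ⊆ {A,D,X,Y}.
C↔S: latent back-door arc(s) into C.
size 0: {}; under {} C still reaches {A,D,S,X,Y} ∋ S.
size 1: {A}, {D}, {X} …(+1); under {A} C still reaches {S,Y} ∋ S.
size 2: {A,D}, {A,X}, {A,Y} …(+3); under {A,D} C still reaches {S,Y} ∋ S.
C↔S cannot be blocked by any observed set — no back-door set.
No mediator lies on a directed C→…→S path.
Neither criterion identifies P(S|do(C)) in this graph.

P(S|do(C)): not identifiable (no BD/FD set).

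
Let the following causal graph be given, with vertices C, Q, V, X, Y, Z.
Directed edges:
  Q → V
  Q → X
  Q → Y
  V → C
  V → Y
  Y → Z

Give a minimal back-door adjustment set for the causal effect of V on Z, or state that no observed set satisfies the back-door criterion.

V→Z: minimal back-door set {Q}.

desc(V)\{V}={C,Y,Z}; candidates ⊆ {Q,X}.
size 0: {}; under {} V still reaches {Q,X,Y,Z} ∋ Z.
{Q}: V⊥Z given {Q} in G with V→· removed — back-door holds.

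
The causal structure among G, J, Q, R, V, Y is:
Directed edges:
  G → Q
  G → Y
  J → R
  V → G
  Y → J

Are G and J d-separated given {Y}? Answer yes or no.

Yes — G ⊥ J | {Y}.

Bayes-Ball from G | {Y} reaches {Q,V}.
J ∉ reach(G|{Y}) ⇒ G ⊥ J | {Y}.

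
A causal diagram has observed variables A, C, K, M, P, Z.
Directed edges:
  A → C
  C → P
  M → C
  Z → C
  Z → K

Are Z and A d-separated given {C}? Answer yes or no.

No — Z and A are d-connected given {C}.

Bayes-Ball from Z | {C} reaches {A,K,M}.
A ∈ reach(Z|{C}) ⇒ Z ⊥̸ A | {C}.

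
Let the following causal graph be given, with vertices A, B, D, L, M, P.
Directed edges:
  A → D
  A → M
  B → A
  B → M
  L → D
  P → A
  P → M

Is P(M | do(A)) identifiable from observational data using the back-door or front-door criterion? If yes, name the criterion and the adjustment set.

desc(A)\{A}={D,M}; candidates ⊆ {B,L,P}.
size 0: {}; under {} A still reaches {B,M,P} ∋ M.
size 1: {B}, {L}, {P}; under {B} A still reaches {M,P} ∋ M.
{B,P}: A⊥M given {B,P} in G with A→· removed — back-door holds.
P(M|do(A)) = Σ_{B,P} P(M|A,B,P)·P(B,P).

P(M|do(A)): backdoor, adjust for {B, P}.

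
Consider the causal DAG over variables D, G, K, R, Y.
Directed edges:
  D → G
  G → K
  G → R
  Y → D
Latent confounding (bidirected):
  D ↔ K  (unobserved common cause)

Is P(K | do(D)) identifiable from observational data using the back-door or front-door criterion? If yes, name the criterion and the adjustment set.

P(K|do(D)): frontdoor, adjust for {G}.

desc(D)\{D}={G,K,R}; candidates ⊆ {Y}.
D↔K: latent back-door arc(s) into D.
size 0: {}; under {} D still reaches {K,Y} ∋ K.
size 1: {Y}; under {Y} D still reaches {K} ∋ K.
D↔K cannot be blocked by any observed set — no back-door set.
{G}: (i) intercepts every directed D→K path; (ii) no back-door D→{G}; (iii) {D} blocks every back-door {G}→K. Front-door holds.
P(K|do(D)) = Σ_{G} P(G|D) Σ_{D'} P(K|G,D')P(D').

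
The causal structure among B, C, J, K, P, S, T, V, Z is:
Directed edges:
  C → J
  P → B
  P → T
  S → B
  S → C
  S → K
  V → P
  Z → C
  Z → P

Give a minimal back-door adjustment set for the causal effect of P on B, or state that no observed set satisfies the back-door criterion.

desc(P)\{P}={B,T}; candidates ⊆ {C,J,K,S,V,Z}.
∅: P⊥B given ∅ in G with P→· removed — back-door holds.

P→B: minimal back-door set ∅.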